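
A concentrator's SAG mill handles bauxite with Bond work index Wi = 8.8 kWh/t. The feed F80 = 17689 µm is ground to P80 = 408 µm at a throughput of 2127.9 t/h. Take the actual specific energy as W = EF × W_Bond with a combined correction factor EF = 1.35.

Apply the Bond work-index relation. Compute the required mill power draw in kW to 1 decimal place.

Bond:  W = 10 Wi (1/√P − 1/√F)
W = 10·8.8·(1/√408 − 1/√17689) = 10·8.8·(0.041989) = 3.6950 kWh/t
Apply correction: 3.6950 × 1.35 = 4.9882 kWh/t
Power = W × throughput = 4.9882 kWh/t × 2127.9 t/h = 10614.5 kW

P = 10614.5 kW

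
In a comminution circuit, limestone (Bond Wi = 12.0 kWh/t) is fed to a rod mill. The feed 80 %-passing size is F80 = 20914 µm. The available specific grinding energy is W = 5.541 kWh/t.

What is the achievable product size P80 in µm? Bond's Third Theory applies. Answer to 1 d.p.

W = 10·Wi·(P80^(-½) − F80^(-½))
⇒ 1/√P80 = W/(10 Wi) + 1/√F80
  = 5.5410/(10·12.0) + 1/√20914 = 0.046175 + 0.006915 = 0.053090
P80 = (1/0.053090)² = 18.8360² = 354.79 µm

P80 = 354.8 µm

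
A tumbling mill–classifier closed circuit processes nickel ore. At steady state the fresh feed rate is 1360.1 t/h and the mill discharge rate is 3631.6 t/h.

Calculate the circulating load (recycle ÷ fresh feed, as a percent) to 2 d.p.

Steady state: M = F + R.
R = M − F = 3631.6 − 1360.1 = 2271.5 t/h
CL = 100·R/F = 100·2271.5/1360.1 = 167.01 %

CL = 167.01 %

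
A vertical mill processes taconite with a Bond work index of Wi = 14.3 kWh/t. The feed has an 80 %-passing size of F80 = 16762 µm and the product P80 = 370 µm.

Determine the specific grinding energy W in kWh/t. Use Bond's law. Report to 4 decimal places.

W = 6.3297 kWh/t

W = 10 Wi / √P80 − 10 Wi / √F80
1/√370 = 0.051988;  1/√16762 = 0.007724
W = 10·14.3·(0.051988 − 0.007724) = 6.3297 kWh/t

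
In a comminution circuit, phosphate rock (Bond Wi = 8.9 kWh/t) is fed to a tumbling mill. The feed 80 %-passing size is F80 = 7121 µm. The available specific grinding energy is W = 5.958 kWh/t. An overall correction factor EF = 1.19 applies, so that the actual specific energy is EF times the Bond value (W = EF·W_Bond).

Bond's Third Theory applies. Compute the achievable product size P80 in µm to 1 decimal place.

W = 10 Wi (P80^-0.5 − F80^-0.5)
W_Bond = W / EF = 5.958 / 1.19 = 5.0067 kWh/t
⇒ 1/√P80 = W_Bond/(10·Wi) + 1/√F80
  = 5.0067/(10·8.9) + 1/√7121 = 0.056255 + 0.011850 = 0.068106
P80 = (1/0.068106)² = 14.6831² = 215.59 µm

P80 = 215.6 µm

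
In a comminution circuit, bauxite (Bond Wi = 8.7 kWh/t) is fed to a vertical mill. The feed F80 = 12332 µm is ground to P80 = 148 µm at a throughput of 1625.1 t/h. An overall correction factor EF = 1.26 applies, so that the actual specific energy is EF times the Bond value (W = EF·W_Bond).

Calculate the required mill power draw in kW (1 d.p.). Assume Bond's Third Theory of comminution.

P = 13039.1 kW

Bond:  W = 10 Wi (1/√P − 1/√F)
W = 10·8.7·(1/√148 − 1/√12332) = 10·8.7·(0.073195) = 6.3679 kWh/t
W_actual = 1.26 × 6.3679 = 8.0236 kWh/t
P_mill = W·ṁ = 8.0236·1625.1 = 13039.1 kW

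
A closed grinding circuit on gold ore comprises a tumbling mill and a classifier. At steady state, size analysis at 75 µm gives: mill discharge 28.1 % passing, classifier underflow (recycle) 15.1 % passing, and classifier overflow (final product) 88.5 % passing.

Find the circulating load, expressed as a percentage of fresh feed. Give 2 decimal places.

CL = 464.62 %

Mass balance on the −75 µm fraction:
(1+r)·d = r·u + o ⇒ r = (o−d)/(d−u)
r = (88.5 − 28.1)/(28.1 − 15.1) = 60.4/13.0 = 4.6462
CL = 100·r = 464.62 %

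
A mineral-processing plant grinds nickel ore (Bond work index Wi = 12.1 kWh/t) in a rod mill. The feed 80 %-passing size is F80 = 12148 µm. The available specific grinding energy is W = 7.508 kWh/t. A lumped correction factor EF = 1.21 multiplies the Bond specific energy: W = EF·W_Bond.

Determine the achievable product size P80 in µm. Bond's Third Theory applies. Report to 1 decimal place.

W = 10·Wi·(P80^(-½) − F80^(-½))
W_Bond = W / EF = 7.508 / 1.21 = 6.2050 kWh/t
P80^(−½) = W_Bond/(10 Wi) + F80^(−½)
  = 6.2050/(10·12.1) + 1/√12148 = 0.051281 + 0.009073 = 0.060354
P80 = (1/0.060354)² = 16.5690² = 274.53 µm

P80 = 274.5 µm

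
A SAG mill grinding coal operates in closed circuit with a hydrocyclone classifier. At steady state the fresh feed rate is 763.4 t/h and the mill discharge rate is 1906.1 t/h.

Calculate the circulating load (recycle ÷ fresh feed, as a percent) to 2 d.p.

M = F + R at steady state, so:
R = M − F = 1906.1 − 763.4 = 1142.7 t/h
CL = 100·R/F = 100·1142.7/763.4 = 149.69 %

CL = 149.69 %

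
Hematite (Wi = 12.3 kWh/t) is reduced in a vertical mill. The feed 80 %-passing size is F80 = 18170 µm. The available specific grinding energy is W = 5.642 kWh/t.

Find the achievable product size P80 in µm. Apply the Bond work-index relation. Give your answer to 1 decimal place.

P80 = 352.2 µm

Bond: W = 10·Wi·(1/√P80 − 1/√F80)
P80^(−½) = W/(10 Wi) + F80^(−½)
  = 5.6420/(10·12.3) + 1/√18170 = 0.045870 + 0.007419 = 0.053289
P80 = (1/0.053289)² = 18.7658² = 352.15 µm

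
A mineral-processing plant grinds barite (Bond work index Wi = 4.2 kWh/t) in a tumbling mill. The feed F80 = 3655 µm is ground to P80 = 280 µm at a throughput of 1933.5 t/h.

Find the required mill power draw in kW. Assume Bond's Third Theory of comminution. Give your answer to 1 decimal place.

P = 3509.8 kW

W = 10 Wi / √P80 − 10 Wi / √F80
W = 10·4.2·(1/√280 − 1/√3655) = 10·4.2·(0.043221) = 1.8153 kWh/t
Power = W × throughput = 1.8153 kWh/t × 1933.5 t/h = 3509.8 kW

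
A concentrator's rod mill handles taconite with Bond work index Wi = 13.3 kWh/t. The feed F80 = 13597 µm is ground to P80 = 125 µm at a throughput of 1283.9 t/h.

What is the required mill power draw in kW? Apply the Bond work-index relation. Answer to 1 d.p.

P = 13808.7 kW

W_Bond = 10·Wi·(1/√P₈₀ − 1/√F₈₀)
W = 10·13.3·(1/√125 − 1/√13597) = 10·13.3·(0.080867) = 10.7553 kWh/t
Power = W × throughput = 10.7553 kWh/t × 1283.9 t/h = 13808.7 kW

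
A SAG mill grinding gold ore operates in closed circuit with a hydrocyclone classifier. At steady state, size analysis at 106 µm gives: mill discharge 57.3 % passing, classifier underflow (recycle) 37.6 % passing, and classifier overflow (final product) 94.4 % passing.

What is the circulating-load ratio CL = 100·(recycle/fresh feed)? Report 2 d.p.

CL = 188.32 %

Mass balance on the −106 µm fraction:
(1+r)d = ru + o → r = (o−d)/(d−u)
r = (94.4 − 57.3)/(57.3 − 37.6) = 37.1/19.7 = 1.8832
CL = 100·r = 188.32 %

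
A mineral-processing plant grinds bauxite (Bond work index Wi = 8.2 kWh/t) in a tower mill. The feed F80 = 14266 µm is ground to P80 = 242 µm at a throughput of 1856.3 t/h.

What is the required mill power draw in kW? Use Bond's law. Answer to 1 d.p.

W = 10 Wi / √P80 − 10 Wi / √F80
W = 10·8.2·(1/√242 − 1/√14266) = 10·8.2·(0.055910) = 4.5846 kWh/t
Power = W × throughput = 4.5846 kWh/t × 1856.3 t/h = 8510.4 kW

P = 8510.4 kW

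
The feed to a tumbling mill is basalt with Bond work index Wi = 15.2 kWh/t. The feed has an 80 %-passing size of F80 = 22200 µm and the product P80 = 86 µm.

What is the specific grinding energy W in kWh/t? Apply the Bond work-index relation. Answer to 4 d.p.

W_Bond = 10·Wi·(1/√P₈₀ − 1/√F₈₀)
1/√86 = 0.107833;  1/√22200 = 0.006712
W = 10·15.2·(0.107833 − 0.006712) = 15.3704 kWh/t

W = 15.3704 kWh/t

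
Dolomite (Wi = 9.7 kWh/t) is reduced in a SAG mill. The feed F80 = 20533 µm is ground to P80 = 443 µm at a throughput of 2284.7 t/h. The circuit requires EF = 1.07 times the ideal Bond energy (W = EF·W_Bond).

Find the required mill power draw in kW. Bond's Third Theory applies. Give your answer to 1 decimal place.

W_Bond = 10·Wi·(1/√P₈₀ − 1/√F₈₀)
W = 10·9.7·(1/√443 − 1/√20533) = 10·9.7·(0.040533) = 3.9317 kWh/t
With EF = 1.07: W = 3.9317·1.07 = 4.2069 kWh/t
P_mill = W·ṁ = 4.2069·2284.7 = 9611.5 kW

P = 9611.5 kW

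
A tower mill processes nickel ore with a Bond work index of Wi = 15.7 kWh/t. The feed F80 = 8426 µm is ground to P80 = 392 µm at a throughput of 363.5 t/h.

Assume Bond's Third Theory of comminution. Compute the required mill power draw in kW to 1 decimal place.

P = 2260.7 kW

W = 10 Wi (1/√P80 − 1/√F80)  [Bond]
W = 10·15.7·(1/√392 − 1/√8426) = 10·15.7·(0.039614) = 6.2193 kWh/t
Mill draw = 6.2193 × 363.5 = 2260.7 kW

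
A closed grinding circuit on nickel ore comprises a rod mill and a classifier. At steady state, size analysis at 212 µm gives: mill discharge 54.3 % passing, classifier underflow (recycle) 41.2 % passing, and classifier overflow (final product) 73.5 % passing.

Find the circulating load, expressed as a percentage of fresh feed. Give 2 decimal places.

Two-product formula at 212 µm:
d + r·d = r·u + o → r(d−u) = o−d
r = (73.5 − 54.3)/(54.3 − 41.2) = 19.2/13.1 = 1.4656
CL = 100·r = 146.56 %

CL = 146.56 %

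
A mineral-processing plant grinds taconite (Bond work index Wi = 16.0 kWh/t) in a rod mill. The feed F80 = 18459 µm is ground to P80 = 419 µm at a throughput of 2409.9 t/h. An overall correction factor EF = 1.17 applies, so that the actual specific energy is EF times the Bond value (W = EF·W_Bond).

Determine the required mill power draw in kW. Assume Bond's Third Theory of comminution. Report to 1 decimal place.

Bond:  W = 10 Wi (1/√P − 1/√F)
W = 10·16.0·(1/√419 − 1/√18459) = 10·16.0·(0.041493) = 6.6389 kWh/t
W_actual = 1.17 × 6.6389 = 7.7675 kWh/t
P = W·T = 7.7675·2409.9 = 18718.8 kW

P = 18718.8 kW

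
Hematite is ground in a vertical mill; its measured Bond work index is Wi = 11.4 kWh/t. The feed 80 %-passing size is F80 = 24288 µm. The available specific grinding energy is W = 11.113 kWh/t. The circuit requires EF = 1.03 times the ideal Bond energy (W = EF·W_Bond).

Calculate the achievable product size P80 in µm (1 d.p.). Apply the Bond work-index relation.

P80 = 97.9 µm

Bond: W = 10·Wi·(1/√P80 − 1/√F80)
W_Bond = W / EF = 11.113 / 1.03 = 10.7893 kWh/t
P80^(−½) = W_Bond/(10 Wi) + F80^(−½)
  = 10.7893/(10·11.4) + 1/√24288 = 0.094643 + 0.006417 = 0.101060
P80 = (1/0.101060)² = 9.8951² = 97.91 µm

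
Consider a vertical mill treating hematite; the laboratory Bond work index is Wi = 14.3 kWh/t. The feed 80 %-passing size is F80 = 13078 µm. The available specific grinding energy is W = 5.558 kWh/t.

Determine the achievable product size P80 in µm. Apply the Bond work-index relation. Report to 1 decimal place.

P80 = 441.1 µm

Bond: W = 10·Wi·(1/√P80 − 1/√F80)
P80^(−½) = W/(10 Wi) + F80^(−½)
  = 5.5580/(10·14.3) + 1/√13078 = 0.038867 + 0.008744 = 0.047612
P80 = (1/0.047612)² = 21.0033² = 441.14 µm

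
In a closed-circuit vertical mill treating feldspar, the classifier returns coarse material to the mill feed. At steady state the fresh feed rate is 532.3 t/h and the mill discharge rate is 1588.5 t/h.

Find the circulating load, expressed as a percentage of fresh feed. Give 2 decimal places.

CL = 198.42 %

Discharge = new feed + return, hence
R = M − F = 1588.5 − 532.3 = 1056.2 t/h
CL = 100·R/F = 100·1056.2/532.3 = 198.42 %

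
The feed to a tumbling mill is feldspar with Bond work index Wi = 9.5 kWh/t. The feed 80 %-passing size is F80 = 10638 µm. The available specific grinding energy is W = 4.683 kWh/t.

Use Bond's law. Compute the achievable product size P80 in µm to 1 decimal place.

Bond: W = 10·Wi·(1/√P80 − 1/√F80)
1/√P80 = 1/√F80 + W/(10·Wi)
  = 4.6830/(10·9.5) + 1/√10638 = 0.049295 + 0.009695 = 0.058990
P80 = (1/0.058990)² = 16.9520² = 287.37 µm

P80 = 287.4 µm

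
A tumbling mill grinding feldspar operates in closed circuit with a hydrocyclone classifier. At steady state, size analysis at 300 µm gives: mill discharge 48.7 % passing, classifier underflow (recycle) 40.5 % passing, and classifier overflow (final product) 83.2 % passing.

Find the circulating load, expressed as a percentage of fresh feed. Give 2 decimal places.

CL = 420.73 %

Let r = R/F. Size balance at 300 µm:
r = (o − d)/(d − u)
r = (83.2 − 48.7)/(48.7 − 40.5) = 34.5/8.2 = 4.2073
CL = 100·r = 420.73 %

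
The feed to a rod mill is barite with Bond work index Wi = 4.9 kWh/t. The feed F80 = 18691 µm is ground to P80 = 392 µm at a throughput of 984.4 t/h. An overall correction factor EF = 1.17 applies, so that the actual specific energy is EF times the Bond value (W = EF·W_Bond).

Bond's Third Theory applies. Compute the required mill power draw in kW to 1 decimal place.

P = 2437.6 kW

W = 10·Wi·[P80^(−½) − F80^(−½)]
W = 10·4.9·(1/√392 − 1/√18691) = 10·4.9·(0.043193) = 2.1165 kWh/t
With EF = 1.17: W = 2.1165·1.17 = 2.4763 kWh/t
Mill draw = 2.4763 × 984.4 = 2437.6 kW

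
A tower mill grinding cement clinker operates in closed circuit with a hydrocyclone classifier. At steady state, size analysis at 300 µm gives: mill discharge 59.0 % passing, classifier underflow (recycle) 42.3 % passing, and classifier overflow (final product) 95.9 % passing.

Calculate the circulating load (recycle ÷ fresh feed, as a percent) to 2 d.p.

Two-product formula at 300 µm:
d + r·d = r·u + o → r(d−u) = o−d
r = (95.9 − 59.0)/(59.0 − 42.3) = 36.9/16.7 = 2.2096
CL = 100·r = 220.96 %

CL = 220.96 %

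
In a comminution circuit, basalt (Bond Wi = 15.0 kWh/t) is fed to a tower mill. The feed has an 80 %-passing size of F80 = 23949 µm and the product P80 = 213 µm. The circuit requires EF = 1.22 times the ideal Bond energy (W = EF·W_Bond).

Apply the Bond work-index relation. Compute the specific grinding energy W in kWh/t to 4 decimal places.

W = 11.3564 kWh/t

W_Bond = 10·Wi·(1/√P₈₀ − 1/√F₈₀)
1/√213 = 0.068519;  1/√23949 = 0.006462
W = 10·15.0·(0.068519 − 0.006462) = 9.3086 kWh/t
With EF = 1.22: W = 9.3086·1.22 = 11.3564 kWh/t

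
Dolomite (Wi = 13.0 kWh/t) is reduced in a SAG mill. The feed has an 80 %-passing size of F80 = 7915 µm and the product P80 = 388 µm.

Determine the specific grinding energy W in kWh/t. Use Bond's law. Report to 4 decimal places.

W = 10 Wi (1/√P80 − 1/√F80)  [Bond]
1/√388 = 0.050767;  1/√7915 = 0.011240
W = 10·13.0·(0.050767 − 0.011240) = 5.1385 kWh/t

W = 5.1385 kWh/t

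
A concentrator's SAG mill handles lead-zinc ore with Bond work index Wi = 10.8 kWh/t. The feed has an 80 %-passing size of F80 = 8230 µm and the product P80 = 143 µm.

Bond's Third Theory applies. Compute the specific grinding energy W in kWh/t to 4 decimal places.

W = 10·Wi·[P80^(−½) − F80^(−½)]
1/√143 = 0.083624;  1/√8230 = 0.011023
W = 10·10.8·(0.083624 − 0.011023) = 7.8409 kWh/t

W = 7.8409 kWh/t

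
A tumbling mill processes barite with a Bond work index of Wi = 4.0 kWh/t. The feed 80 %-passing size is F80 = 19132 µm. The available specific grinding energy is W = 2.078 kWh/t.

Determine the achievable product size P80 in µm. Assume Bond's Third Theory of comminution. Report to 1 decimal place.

W = 10·Wi·[P80^(−½) − F80^(−½)]
P80^(−½) = W/(10 Wi) + F80^(−½)
  = 2.0780/(10·4.0) + 1/√19132 = 0.051950 + 0.007230 = 0.059180
P80 = (1/0.059180)² = 16.8977² = 285.53 µm

P80 = 285.5 µm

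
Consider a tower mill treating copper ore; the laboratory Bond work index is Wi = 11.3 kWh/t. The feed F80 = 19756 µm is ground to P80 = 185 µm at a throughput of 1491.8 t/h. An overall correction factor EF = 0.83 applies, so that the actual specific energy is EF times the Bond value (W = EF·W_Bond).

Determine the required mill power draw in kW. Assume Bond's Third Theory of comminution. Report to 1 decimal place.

P = 9291.4 kW

Bond: W = 10·Wi·(1/√P80 − 1/√F80)
W = 10·11.3·(1/√185 − 1/√19756) = 10·11.3·(0.066407) = 7.5040 kWh/t
W_actual = 0.83 × 7.5040 = 6.2283 kWh/t
P_mill = W·ṁ = 6.2283·1491.8 = 9291.4 kW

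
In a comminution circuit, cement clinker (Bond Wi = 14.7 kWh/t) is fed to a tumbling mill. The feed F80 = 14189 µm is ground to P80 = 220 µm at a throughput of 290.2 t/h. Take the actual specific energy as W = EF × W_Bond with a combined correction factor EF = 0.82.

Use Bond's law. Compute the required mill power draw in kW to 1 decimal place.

Bond: W = 10·Wi·(1/√P80 − 1/√F80)
W = 10·14.7·(1/√220 − 1/√14189) = 10·14.7·(0.059025) = 8.6767 kWh/t
W_actual = 0.82 × 8.6767 = 7.1149 kWh/t
P = W·T = 7.1149·290.2 = 2064.7 kW

P = 2064.7 kW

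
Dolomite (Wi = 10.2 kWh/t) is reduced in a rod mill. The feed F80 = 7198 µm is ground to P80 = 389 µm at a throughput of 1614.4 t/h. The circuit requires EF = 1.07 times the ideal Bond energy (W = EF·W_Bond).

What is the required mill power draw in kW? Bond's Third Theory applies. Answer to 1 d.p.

P = 6856.7 kW

W = 10·Wi·(P80^(-½) − F80^(-½))
W = 10·10.2·(1/√389 − 1/√7198) = 10·10.2·(0.038915) = 3.9694 kWh/t
Corrected W = EF·W_Bond = 1.07·3.9694 = 4.2472 kWh/t
P_mill = W·ṁ = 4.2472·1614.4 = 6856.7 kW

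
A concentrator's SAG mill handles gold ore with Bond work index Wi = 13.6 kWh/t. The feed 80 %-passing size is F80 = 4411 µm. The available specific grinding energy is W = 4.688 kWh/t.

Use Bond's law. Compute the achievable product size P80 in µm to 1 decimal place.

P80 = 407.7 µm

W = 10·Wi·(P80^(-½) − F80^(-½))
P80^(−½) = W/(10 Wi) + F80^(−½)
  = 4.6880/(10·13.6) + 1/√4411 = 0.034471 + 0.015057 = 0.049527
P80 = (1/0.049527)² = 20.1909² = 407.67 µm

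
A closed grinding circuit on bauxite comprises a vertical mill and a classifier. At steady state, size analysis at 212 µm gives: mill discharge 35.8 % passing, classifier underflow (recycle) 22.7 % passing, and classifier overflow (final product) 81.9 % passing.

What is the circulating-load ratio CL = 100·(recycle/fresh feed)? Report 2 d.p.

Let r = R/F. Size balance at 212 µm:
Fd + Rd = Ru + Fo ⇒ R/F = (o−d)/(d−u)
r = (81.9 − 35.8)/(35.8 − 22.7) = 46.1/13.1 = 3.5191
CL = 100·r = 351.91 %

CL = 351.91 %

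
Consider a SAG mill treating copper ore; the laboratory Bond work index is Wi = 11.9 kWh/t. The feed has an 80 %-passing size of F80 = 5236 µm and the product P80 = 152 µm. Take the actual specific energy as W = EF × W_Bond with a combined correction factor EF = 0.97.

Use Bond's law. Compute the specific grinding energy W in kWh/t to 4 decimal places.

W = 7.7674 kWh/t

Bond: W = 10·Wi·(1/√P80 − 1/√F80)
1/√152 = 0.081111;  1/√5236 = 0.013820
W = 10·11.9·(0.081111 − 0.013820) = 8.0076 kWh/t
With EF = 0.97: W = 8.0076·0.97 = 7.7674 kWh/t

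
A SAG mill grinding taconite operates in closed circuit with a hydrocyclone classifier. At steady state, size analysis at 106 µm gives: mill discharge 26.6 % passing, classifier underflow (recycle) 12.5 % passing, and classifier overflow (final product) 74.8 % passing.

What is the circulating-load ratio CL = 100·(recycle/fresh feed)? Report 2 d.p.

CL = 341.84 %

Balance %-passing 106 µm (r = R/F):
(1+r)d = ru + o → r = (o−d)/(d−u)
r = (74.8 − 26.6)/(26.6 − 12.5) = 48.2/14.1 = 3.4184
CL = 100·r = 341.84 %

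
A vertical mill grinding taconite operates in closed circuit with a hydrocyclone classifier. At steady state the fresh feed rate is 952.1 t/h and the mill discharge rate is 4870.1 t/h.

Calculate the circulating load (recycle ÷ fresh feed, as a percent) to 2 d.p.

Steady state: M = F + R.
R = M − F = 4870.1 − 952.1 = 3918.0 t/h
CL = 100·R/F = 100·3918.0/952.1 = 411.51 %

CL = 411.51 %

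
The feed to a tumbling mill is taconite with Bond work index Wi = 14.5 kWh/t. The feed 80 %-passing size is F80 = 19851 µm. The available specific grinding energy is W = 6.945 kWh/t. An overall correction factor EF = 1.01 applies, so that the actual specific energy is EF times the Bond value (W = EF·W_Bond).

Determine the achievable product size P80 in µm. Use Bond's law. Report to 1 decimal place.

P80 = 336.4 µm

Bond: W = 10·Wi·(1/√P80 − 1/√F80)
W_Bond = W / EF = 6.945 / 1.01 = 6.8762 kWh/t
⇒ 1/√P80 = W_Bond/(10 Wi) + 1/√F80
  = 6.8762/(10·14.5) + 1/√19851 = 0.047422 + 0.007098 = 0.054520
P80 = (1/0.054520)² = 18.3419² = 336.43 µm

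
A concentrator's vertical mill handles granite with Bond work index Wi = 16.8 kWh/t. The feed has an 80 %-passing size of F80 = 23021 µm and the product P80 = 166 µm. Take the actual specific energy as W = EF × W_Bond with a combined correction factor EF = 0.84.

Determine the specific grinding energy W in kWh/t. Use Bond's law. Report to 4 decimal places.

W = 10.0229 kWh/t

W = 10·Wi·[P80^(−½) − F80^(−½)]
1/√166 = 0.077615;  1/√23021 = 0.006591
W = 10·16.8·(0.077615 − 0.006591) = 11.9321 kWh/t
Corrected W = EF·W_Bond = 0.84·11.9321 = 10.0229 kWh/t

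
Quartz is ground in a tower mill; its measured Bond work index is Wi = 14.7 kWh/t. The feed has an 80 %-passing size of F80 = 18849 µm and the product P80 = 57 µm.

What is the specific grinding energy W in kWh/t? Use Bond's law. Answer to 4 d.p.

Bond: W = 10·Wi·(1/√P80 − 1/√F80)
1/√57 = 0.132453;  1/√18849 = 0.007284
W = 10·14.7·(0.132453 − 0.007284) = 18.3999 kWh/t

W = 18.3999 kWh/t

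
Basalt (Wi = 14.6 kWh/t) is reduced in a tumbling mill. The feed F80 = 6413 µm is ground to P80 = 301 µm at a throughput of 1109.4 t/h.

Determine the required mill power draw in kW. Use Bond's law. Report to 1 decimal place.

P = 7313.3 kW

W = 10 Wi (P80^-0.5 − F80^-0.5)
W = 10·14.6·(1/√301 − 1/√6413) = 10·14.6·(0.045152) = 6.5922 kWh/t
Power = W × throughput = 6.5922 kWh/t × 1109.4 t/h = 7313.3 kW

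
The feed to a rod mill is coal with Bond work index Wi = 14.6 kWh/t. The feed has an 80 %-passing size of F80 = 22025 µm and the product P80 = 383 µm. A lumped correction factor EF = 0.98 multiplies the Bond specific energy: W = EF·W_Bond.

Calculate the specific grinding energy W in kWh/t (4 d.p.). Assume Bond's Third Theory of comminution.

W_Bond = 10·Wi·(1/√P₈₀ − 1/√F₈₀)
1/√383 = 0.051098;  1/√22025 = 0.006738
W = 10·14.6·(0.051098 − 0.006738) = 6.4765 kWh/t
Apply correction: 6.4765 × 0.98 = 6.3469 kWh/t

W = 6.3469 kWh/t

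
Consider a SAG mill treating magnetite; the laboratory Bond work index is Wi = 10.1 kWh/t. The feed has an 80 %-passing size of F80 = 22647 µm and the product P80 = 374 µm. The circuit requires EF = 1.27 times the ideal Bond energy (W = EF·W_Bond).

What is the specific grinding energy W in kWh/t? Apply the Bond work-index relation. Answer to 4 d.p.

W = 5.7803 kWh/t

Bond:  W = 10 Wi (1/√P − 1/√F)
1/√374 = 0.051709;  1/√22647 = 0.006645
W = 10·10.1·(0.051709 − 0.006645) = 4.5514 kWh/t
Corrected W = EF·W_Bond = 1.27·4.5514 = 5.7803 kWh/t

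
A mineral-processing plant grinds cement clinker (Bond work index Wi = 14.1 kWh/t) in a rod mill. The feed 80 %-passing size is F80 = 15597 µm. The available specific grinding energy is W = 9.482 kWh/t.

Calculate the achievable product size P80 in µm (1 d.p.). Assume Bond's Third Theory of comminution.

P80 = 176.6 µm

W = 10 Wi (1/√P80 − 1/√F80)  [Bond]
⇒ 1/√P80 = W/(10·Wi) + 1/√F80
  = 9.4820/(10·14.1) + 1/√15597 = 0.067248 + 0.008007 = 0.075255
P80 = (1/0.075255)² = 13.2881² = 176.57 µm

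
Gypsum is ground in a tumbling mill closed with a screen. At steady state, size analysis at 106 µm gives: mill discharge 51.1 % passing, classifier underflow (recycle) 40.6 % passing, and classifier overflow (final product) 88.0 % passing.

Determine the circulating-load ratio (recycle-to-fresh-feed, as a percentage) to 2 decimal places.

CL = 351.43 %

Balance %-passing 106 µm (r = R/F):
d + r·d = r·u + o → r(d−u) = o−d
r = (88.0 − 51.1)/(51.1 − 40.6) = 36.9/10.5 = 3.5143
CL = 100·r = 351.43 %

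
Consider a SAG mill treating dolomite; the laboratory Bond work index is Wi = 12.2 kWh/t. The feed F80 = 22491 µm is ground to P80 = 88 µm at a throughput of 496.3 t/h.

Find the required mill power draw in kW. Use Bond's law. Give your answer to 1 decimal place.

W = 10 Wi (P80^-0.5 − F80^-0.5)
W = 10·12.2·(1/√88 − 1/√22491) = 10·12.2·(0.099932) = 12.1917 kWh/t
P = W·T = 12.1917·496.3 = 6050.8 kW

P = 6050.8 kW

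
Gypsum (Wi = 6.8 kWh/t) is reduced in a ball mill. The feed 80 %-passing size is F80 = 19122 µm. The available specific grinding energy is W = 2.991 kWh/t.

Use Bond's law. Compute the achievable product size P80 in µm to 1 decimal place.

P80 = 381.2 µm

Bond:  W = 10 Wi (1/√P − 1/√F)
⇒ 1/√P80 = W/(10·Wi) + 1/√F80
  = 2.9910/(10·6.8) + 1/√19122 = 0.043985 + 0.007232 = 0.051217
P80 = (1/0.051217)² = 19.5248² = 381.22 µm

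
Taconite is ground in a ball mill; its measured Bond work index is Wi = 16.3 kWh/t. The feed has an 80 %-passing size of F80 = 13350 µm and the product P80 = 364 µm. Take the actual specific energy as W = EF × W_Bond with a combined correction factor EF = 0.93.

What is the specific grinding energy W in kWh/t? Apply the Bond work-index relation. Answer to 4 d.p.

W_Bond = 10·Wi·(1/√P₈₀ − 1/√F₈₀)
1/√364 = 0.052414;  1/√13350 = 0.008655
W = 10·16.3·(0.052414 − 0.008655) = 7.1328 kWh/t
With EF = 0.93: W = 7.1328·0.93 = 6.6335 kWh/t

W = 6.6335 kWh/t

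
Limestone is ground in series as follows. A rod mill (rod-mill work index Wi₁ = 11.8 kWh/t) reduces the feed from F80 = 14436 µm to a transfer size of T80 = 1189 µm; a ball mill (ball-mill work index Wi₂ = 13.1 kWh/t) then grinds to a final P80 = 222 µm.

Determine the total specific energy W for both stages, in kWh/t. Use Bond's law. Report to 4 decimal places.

W = 7.4330 kWh/t

W = 10 Wi (P80^-0.5 − F80^-0.5)
Stage 1 (14436→1189 µm, Wi₁=11.8): W₁ = 10·11.8·(0.029001 − 0.008323) = 2.4400 kWh/t
Stage 2 (1189→222 µm, Wi₂=13.1): W₂ = 10·13.1·(0.067116 − 0.029001) = 4.9930 kWh/t
W = W₁ + W₂ = 2.4400 + 4.9930 = 7.4330 kWh/t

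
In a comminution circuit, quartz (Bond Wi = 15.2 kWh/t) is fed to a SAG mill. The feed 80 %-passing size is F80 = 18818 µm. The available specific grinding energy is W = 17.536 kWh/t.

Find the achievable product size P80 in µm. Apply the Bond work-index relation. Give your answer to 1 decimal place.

W = 10·Wi·(P80^(-½) − F80^(-½))
⇒ 1/√P80 = W/(10 Wi) + 1/√F80
  = 17.5360/(10·15.2) + 1/√18818 = 0.115368 + 0.007290 = 0.122658
P80 = (1/0.122658)² = 8.1527² = 66.47 µm

P80 = 66.5 µm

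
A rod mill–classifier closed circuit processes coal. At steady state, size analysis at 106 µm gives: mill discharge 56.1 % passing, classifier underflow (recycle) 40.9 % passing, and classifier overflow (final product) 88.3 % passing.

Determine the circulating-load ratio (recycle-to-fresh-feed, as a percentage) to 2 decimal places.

Classifier node, passing 106 µm:
r = (o − d)/(d − u)
r = (88.3 − 56.1)/(56.1 − 40.9) = 32.2/15.2 = 2.1184
CL = 100·r = 211.84 %

CL = 211.84 %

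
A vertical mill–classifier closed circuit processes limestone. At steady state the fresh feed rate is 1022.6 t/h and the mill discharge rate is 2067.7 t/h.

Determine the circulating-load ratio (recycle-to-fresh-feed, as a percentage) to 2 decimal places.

CL = 102.20 %

Discharge = new feed + return, hence
R = M − F = 2067.7 − 1022.6 = 1045.1 t/h
CL = 100·R/F = 100·1045.1/1022.6 = 102.20 %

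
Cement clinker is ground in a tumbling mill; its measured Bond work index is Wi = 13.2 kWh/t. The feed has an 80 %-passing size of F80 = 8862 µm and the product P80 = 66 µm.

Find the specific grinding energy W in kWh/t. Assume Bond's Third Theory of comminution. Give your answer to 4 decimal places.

W = 14.8459 kWh/t

W = 10·Wi·(P80^(-½) − F80^(-½))
1/√66 = 0.123091;  1/√8862 = 0.010623
W = 10·13.2·(0.123091 − 0.010623) = 14.8459 kWh/t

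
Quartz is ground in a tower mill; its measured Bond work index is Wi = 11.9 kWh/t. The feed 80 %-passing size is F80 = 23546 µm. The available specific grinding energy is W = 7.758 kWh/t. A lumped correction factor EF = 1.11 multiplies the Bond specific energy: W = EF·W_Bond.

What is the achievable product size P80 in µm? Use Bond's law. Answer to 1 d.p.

P80 = 234.9 µm

Bond: W = 10·Wi·(1/√P80 − 1/√F80)
W_Bond = W / EF = 7.758 / 1.11 = 6.9892 kWh/t
P80^(−½) = W_Bond/(10 Wi) + F80^(−½)
  = 6.9892/(10·11.9) + 1/√23546 = 0.058733 + 0.006517 = 0.065250
P80 = (1/0.065250)² = 15.3258² = 234.88 µm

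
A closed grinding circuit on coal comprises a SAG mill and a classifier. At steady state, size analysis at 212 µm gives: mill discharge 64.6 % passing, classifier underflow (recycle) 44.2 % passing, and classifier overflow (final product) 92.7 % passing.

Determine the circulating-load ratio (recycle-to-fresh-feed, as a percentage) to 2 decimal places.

CL = 137.75 %

Mass balance on the −212 µm fraction:
(1+r)·d = r·u + o ⇒ r = (o−d)/(d−u)
r = (92.7 − 64.6)/(64.6 − 44.2) = 28.1/20.4 = 1.3775
CL = 100·r = 137.75 %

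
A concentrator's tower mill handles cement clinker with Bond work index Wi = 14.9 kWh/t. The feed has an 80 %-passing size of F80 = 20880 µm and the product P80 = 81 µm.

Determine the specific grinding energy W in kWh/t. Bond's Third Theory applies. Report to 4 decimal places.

W = 15.5244 kWh/t

W = 10·Wi·(P80^(-½) − F80^(-½))
1/√81 = 0.111111;  1/√20880 = 0.006920
W = 10·14.9·(0.111111 − 0.006920) = 15.5244 kWh/t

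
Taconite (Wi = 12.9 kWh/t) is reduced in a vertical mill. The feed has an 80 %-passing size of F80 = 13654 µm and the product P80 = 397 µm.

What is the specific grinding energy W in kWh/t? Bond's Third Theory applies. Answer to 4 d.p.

W = 5.3703 kWh/t

W = 10·Wi·(P80^(-½) − F80^(-½))
1/√397 = 0.050189;  1/√13654 = 0.008558
W = 10·12.9·(0.050189 − 0.008558) = 5.3703 kWh/t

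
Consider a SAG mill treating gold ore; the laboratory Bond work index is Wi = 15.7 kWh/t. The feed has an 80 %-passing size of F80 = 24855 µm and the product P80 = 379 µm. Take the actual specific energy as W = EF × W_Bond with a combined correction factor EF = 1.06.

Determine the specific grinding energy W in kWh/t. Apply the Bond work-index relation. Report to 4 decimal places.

W = 10 Wi (P80^-0.5 − F80^-0.5)
1/√379 = 0.051367;  1/√24855 = 0.006343
W = 10·15.7·(0.051367 − 0.006343) = 7.0687 kWh/t
Corrected W = EF·W_Bond = 1.06·7.0687 = 7.4928 kWh/t

W = 7.4928 kWh/t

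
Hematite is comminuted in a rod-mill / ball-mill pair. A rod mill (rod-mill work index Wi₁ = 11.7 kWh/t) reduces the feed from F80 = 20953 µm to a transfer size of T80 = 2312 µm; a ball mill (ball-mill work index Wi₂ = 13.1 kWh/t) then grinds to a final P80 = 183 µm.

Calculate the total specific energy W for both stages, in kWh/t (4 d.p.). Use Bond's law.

W = 8.5844 kWh/t

W = 10 Wi (1/√P80 − 1/√F80)  [Bond]
Stage 1 (20953→2312 µm, Wi₁=11.7): W₁ = 10·11.7·(0.020797 − 0.006908) = 1.6250 kWh/t
Stage 2 (2312→183 µm, Wi₂=13.1): W₂ = 10·13.1·(0.073922 − 0.020797) = 6.9594 kWh/t
W = W₁ + W₂ = 1.6250 + 6.9594 = 8.5844 kWh/t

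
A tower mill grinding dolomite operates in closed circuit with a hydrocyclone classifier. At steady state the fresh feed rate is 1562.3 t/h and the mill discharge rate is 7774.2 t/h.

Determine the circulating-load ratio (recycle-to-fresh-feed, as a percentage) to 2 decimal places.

Discharge = new feed + return, hence
R = M − F = 7774.2 − 1562.3 = 6211.9 t/h
CL = 100·R/F = 100·6211.9/1562.3 = 397.61 %

CL = 397.61 %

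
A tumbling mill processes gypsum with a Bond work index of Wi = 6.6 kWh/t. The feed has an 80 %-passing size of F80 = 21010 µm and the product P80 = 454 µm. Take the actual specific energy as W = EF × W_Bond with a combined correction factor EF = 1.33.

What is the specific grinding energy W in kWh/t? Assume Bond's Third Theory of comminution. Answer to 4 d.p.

W = 3.5141 kWh/t

W_Bond = 10·Wi·(1/√P₈₀ − 1/√F₈₀)
1/√454 = 0.046932;  1/√21010 = 0.006899
W = 10·6.6·(0.046932 − 0.006899) = 2.6422 kWh/t
Apply correction: 2.6422 × 1.33 = 3.5141 kWh/t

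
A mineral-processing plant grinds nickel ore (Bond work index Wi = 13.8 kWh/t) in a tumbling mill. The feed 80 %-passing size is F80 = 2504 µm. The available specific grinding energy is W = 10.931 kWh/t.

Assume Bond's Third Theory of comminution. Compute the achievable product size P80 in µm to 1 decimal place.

W = 10·Wi·(P80^(-½) − F80^(-½))
⇒ 1/√P80 = W/(10·Wi) + 1/√F80
  = 10.9310/(10·13.8) + 1/√2504 = 0.079210 + 0.019984 = 0.099194
P80 = (1/0.099194)² = 10.0812² = 101.63 µm

P80 = 101.6 µm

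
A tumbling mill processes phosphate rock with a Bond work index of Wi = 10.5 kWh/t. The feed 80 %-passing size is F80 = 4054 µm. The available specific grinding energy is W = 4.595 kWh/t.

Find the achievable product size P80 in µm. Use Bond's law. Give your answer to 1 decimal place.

P80 = 282.8 µm

W = 10 Wi (1/√P80 − 1/√F80)  [Bond]
⇒ 1/√P80 = W/(10·Wi) + 1/√F80
  = 4.5950/(10·10.5) + 1/√4054 = 0.043762 + 0.015706 = 0.059468
P80 = (1/0.059468)² = 16.8159² = 282.77 µm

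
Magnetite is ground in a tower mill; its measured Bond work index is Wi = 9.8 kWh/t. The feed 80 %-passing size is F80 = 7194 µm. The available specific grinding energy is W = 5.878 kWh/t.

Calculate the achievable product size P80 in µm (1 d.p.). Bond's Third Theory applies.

W_Bond = 10·Wi·(1/√P₈₀ − 1/√F₈₀)
⇒ 1/√P80 = W/(10 Wi) + 1/√F80
  = 5.8780/(10·9.8) + 1/√7194 = 0.059980 + 0.011790 = 0.071770
P80 = (1/0.071770)² = 13.9335² = 194.14 µm

P80 = 194.1 µm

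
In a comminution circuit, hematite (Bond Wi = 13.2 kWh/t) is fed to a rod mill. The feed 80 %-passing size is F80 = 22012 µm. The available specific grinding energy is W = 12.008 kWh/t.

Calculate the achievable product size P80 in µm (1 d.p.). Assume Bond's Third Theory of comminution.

W = 10·Wi·(P80^(-½) − F80^(-½))
⇒ 1/√P80 = W/(10·Wi) + 1/√F80
  = 12.0080/(10·13.2) + 1/√22012 = 0.090970 + 0.006740 = 0.097710
P80 = (1/0.097710)² = 10.2344² = 104.74 µm

P80 = 104.7 µm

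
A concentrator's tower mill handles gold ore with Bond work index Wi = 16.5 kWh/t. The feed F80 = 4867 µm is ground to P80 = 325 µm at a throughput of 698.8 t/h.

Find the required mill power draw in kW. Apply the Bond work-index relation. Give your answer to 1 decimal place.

P = 4743.1 kW

W = 10 Wi (1/√P80 − 1/√F80)  [Bond]
W = 10·16.5·(1/√325 − 1/√4867) = 10·16.5·(0.041136) = 6.7874 kWh/t
Mill draw = 6.7874 × 698.8 = 4743.1 kW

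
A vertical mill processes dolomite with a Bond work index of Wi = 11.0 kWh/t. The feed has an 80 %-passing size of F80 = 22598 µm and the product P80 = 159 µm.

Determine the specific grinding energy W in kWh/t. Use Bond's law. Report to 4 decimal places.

W = 10·Wi·[P80^(−½) − F80^(−½)]
1/√159 = 0.079305;  1/√22598 = 0.006652
W = 10·11.0·(0.079305 − 0.006652) = 7.9918 kWh/t

W = 7.9918 kWh/t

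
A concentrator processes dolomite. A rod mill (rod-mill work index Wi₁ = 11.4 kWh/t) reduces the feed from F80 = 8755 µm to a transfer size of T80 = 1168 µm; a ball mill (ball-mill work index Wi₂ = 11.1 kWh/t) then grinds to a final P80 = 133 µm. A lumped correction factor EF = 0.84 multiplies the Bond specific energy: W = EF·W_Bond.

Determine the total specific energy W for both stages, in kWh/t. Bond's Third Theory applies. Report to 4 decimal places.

W = 7.1352 kWh/t

W = 10·Wi·[P80^(−½) − F80^(−½)]
Stage 1 (8755→1168 µm, Wi₁=11.4): W₁ = 10·11.4·(0.029260 − 0.010687) = 2.1173 kWh/t
Stage 2 (1168→133 µm, Wi₂=11.1): W₂ = 10·11.1·(0.086711 − 0.029260) = 6.3770 kWh/t
W = W₁ + W₂ = 2.1173 + 6.3770 = 8.4943 kWh/t
Corrected W = EF·W_Bond = 0.84·8.4943 = 7.1352 kWh/t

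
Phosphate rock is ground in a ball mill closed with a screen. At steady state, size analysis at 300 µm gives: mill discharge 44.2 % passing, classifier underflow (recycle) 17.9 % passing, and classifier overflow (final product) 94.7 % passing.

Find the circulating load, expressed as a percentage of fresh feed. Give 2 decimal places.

CL = 192.02 %

Two-product formula at 300 µm:
(1+r)d = ru + o → r = (o−d)/(d−u)
r = (94.7 − 44.2)/(44.2 − 17.9) = 50.5/26.3 = 1.9202
CL = 100·r = 192.02 %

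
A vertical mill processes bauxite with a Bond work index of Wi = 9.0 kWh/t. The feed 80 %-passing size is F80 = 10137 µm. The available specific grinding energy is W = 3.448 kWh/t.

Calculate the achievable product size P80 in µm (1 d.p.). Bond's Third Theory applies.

W = 10 Wi (1/√P80 − 1/√F80)  [Bond]
P80^(−½) = W/(10 Wi) + F80^(−½)
  = 3.4480/(10·9.0) + 1/√10137 = 0.038311 + 0.009932 = 0.048243
P80 = (1/0.048243)² = 20.7283² = 429.66 µm

P80 = 429.7 µm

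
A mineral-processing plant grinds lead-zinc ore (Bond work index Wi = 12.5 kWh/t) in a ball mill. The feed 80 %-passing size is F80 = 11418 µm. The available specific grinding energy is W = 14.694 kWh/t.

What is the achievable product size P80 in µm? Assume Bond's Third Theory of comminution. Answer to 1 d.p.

P80 = 62.1 µm

W = 10·Wi·[P80^(−½) − F80^(−½)]
⇒ 1/√P80 = W/(10 Wi) + 1/√F80
  = 14.6940/(10·12.5) + 1/√11418 = 0.117552 + 0.009358 = 0.126910
P80 = (1/0.126910)² = 7.8796² = 62.09 µm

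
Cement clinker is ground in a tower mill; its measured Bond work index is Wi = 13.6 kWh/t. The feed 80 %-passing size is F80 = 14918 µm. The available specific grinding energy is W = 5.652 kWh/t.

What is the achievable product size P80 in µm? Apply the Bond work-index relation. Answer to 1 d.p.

P80 = 404.1 µm

W_Bond = 10·Wi·(1/√P₈₀ − 1/√F₈₀)
P80^-0.5 = F80^-0.5 + W/(10 Wi)
  = 5.6520/(10·13.6) + 1/√14918 = 0.041559 + 0.008187 = 0.049746
P80 = (1/0.049746)² = 20.1020² = 404.09 µm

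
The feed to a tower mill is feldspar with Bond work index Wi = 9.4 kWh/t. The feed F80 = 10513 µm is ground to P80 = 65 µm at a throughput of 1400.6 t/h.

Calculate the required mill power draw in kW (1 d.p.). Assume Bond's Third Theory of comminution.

W = 10·Wi·(P80^(-½) − F80^(-½))
W = 10·9.4·(1/√65 − 1/√10513) = 10·9.4·(0.114282) = 10.7425 kWh/t
P_mill = W·ṁ = 10.7425·1400.6 = 15045.9 kW

P = 15045.9 kW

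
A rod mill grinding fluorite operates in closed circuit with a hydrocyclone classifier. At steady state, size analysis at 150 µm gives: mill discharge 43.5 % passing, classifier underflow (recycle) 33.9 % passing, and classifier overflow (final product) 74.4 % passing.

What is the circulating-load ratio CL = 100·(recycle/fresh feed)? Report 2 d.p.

CL = 321.88 %

Two-product formula at 150 µm:
Fd + Rd = Ru + Fo ⇒ R/F = (o−d)/(d−u)
r = (74.4 − 43.5)/(43.5 − 33.9) = 30.9/9.6 = 3.2188
CL = 100·r = 321.88 %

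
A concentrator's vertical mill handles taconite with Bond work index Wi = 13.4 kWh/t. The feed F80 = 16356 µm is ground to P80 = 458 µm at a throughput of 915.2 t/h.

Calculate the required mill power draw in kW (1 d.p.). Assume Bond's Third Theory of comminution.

W = 10 Wi (P80^-0.5 − F80^-0.5)
W = 10·13.4·(1/√458 − 1/√16356) = 10·13.4·(0.038908) = 5.2136 kWh/t
Power = W × throughput = 5.2136 kWh/t × 915.2 t/h = 4771.5 kW

P = 4771.5 kW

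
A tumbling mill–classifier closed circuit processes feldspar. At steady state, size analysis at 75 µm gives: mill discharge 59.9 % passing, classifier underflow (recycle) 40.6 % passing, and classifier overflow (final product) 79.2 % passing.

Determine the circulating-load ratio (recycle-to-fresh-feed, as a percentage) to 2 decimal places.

Classifier node, passing 75 µm:
(1+r)·d = r·u + o ⇒ r = (o−d)/(d−u)
r = (79.2 − 59.9)/(59.9 − 40.6) = 19.3/19.3 = 1.0000
CL = 100·r = 100.00 %

CL = 100.00 %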